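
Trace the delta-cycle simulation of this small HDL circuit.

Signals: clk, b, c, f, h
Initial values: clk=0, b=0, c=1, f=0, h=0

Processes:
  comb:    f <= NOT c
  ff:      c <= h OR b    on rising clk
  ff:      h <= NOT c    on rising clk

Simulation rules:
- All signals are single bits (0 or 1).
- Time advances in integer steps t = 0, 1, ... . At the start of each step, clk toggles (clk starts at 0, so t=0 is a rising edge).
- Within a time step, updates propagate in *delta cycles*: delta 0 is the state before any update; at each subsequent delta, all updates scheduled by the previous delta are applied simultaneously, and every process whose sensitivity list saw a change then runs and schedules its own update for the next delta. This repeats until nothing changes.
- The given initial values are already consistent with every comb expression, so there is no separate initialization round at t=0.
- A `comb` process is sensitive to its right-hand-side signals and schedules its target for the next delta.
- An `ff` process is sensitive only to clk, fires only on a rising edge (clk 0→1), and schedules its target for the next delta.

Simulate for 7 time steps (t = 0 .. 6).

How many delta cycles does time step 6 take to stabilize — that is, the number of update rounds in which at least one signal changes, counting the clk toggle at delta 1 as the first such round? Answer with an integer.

2

t=0 Δ0: b=0 c=1 clk=0 h=0 f=0
  Δ1: clk:0→1
  Δ2: c:1→0
  Δ3: f:0→1
  (3Δ to stable)
t=1 Δ0: b=0 c=0 clk=1 h=0 f=1
  Δ1: clk:1→0
  (1Δ to stable)
t=2 Δ0: b=0 c=0 clk=0 h=0 f=1
  Δ1: clk:0→1
  Δ2: h:0→1
  (2Δ to stable)
t=3 Δ0: b=0 c=0 clk=1 h=1 f=1
  Δ1: clk:1→0
  (1Δ to stable)
t=4 Δ0: b=0 c=0 clk=0 h=1 f=1
  Δ1: clk:0→1
  Δ2: c:0→1
  Δ3: f:1→0
  (3Δ to stable)
t=5 Δ0: b=0 c=1 clk=1 h=1 f=0
  Δ1: clk:1→0
  (1Δ to stable)
t=6 Δ0: b=0 c=1 clk=0 h=1 f=0
  Δ1: clk:0→1
  Δ2: h:1→0
  (2Δ to stable)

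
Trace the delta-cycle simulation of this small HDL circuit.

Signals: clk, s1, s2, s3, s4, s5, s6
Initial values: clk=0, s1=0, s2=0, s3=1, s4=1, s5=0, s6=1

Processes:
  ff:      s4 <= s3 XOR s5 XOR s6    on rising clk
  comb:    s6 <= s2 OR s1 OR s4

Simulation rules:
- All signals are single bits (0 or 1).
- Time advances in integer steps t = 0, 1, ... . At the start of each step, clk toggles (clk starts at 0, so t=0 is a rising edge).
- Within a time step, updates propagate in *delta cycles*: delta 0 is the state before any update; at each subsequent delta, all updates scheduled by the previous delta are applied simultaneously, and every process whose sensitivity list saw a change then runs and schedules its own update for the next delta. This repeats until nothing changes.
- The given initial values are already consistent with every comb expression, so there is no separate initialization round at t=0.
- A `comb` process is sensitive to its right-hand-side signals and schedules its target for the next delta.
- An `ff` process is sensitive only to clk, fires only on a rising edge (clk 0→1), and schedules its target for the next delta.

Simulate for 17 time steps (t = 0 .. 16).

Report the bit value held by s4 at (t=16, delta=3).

0

[bits: s6,s3,s5,s1,s4,s2,clk]
t=0: Δ0=1100100 Δ1=1100101 Δ2=1100001 Δ3=0100001 | 3Δ
t=1: Δ0=0100001 Δ1=0100000 | 1Δ
t=2: Δ0=0100000 Δ1=0100001 Δ2=0100101 Δ3=1100101 | 3Δ
t=3: Δ0=1100101 Δ1=1100100 | 1Δ
t=4: Δ0=1100100 Δ1=1100101 Δ2=1100001 Δ3=0100001 | 3Δ
t=5: Δ0=0100001 Δ1=0100000 | 1Δ
t=6: Δ0=0100000 Δ1=0100001 Δ2=0100101 Δ3=1100101 | 3Δ
t=7: Δ0=1100101 Δ1=1100100 | 1Δ
t=8: Δ0=1100100 Δ1=1100101 Δ2=1100001 Δ3=0100001 | 3Δ
t=9: Δ0=0100001 Δ1=0100000 | 1Δ
t=10: Δ0=0100000 Δ1=0100001 Δ2=0100101 Δ3=1100101 | 3Δ
t=11: Δ0=1100101 Δ1=1100100 | 1Δ
t=12: Δ0=1100100 Δ1=1100101 Δ2=1100001 Δ3=0100001 | 3Δ
t=13: Δ0=0100001 Δ1=0100000 | 1Δ
t=14: Δ0=0100000 Δ1=0100001 Δ2=0100101 Δ3=1100101 | 3Δ
t=15: Δ0=1100101 Δ1=1100100 | 1Δ
t=16: Δ0=1100100 Δ1=1100101 Δ2=1100001 Δ3=0100001 | 3Δ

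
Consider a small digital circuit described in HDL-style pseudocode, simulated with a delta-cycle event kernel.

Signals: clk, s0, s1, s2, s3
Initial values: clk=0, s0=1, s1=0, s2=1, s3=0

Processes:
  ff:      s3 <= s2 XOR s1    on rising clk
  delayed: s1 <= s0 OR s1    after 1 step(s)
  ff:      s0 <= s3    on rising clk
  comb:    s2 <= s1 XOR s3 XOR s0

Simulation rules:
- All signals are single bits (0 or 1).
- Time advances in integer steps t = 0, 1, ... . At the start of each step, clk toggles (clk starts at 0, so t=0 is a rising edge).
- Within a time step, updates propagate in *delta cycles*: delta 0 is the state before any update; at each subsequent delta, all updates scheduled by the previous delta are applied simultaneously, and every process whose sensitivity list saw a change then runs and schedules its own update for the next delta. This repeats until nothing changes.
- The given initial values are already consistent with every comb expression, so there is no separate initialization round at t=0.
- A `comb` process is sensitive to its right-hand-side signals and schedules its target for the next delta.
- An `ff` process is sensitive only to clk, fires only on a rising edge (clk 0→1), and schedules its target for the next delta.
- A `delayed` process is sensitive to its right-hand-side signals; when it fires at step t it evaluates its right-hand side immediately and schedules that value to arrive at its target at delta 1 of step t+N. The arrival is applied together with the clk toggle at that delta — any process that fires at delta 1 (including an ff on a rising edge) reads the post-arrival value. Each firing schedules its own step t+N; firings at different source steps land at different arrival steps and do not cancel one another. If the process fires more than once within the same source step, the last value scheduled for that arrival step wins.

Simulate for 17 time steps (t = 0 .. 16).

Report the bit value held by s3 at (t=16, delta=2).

0

t=0 Δ0: s1=0 s0=1 s3=0 s2=1 clk=0
  Δ1: clk:0→1
  Δ2: s0:1→0, s3:0→1
  (2Δ to stable)
t=1 Δ0: s1=0 s0=0 s3=1 s2=1 clk=1
  Δ1: clk:1→0
  (1Δ to stable)
t=2 Δ0: s1=0 s0=0 s3=1 s2=1 clk=0
  Δ1: clk:0→1
  Δ2: s0:0→1
  Δ3: s2:1→0
  (3Δ to stable)
t=3 Δ0: s1=0 s0=1 s3=1 s2=0 clk=1
  Δ1: s1:0→1, clk:1→0
  Δ2: s2:0→1
  (2Δ to stable)
t=4 Δ0: s1=1 s0=1 s3=1 s2=1 clk=0
  Δ1: clk:0→1
  Δ2: s3:1→0
  Δ3: s2:1→0
  (3Δ to stable)
t=5 Δ0: s1=1 s0=1 s3=0 s2=0 clk=1
  Δ1: clk:1→0
  (1Δ to stable)
t=6 Δ0: s1=1 s0=1 s3=0 s2=0 clk=0
  Δ1: clk:0→1
  Δ2: s0:1→0, s3:0→1
  (2Δ to stable)
t=7 Δ0: s1=1 s0=0 s3=1 s2=0 clk=1
  Δ1: clk:1→0
  (1Δ to stable)
t=8 Δ0: s1=1 s0=0 s3=1 s2=0 clk=0
  Δ1: clk:0→1
  Δ2: s0:0→1
  Δ3: s2:0→1
  (3Δ to stable)
t=9 Δ0: s1=1 s0=1 s3=1 s2=1 clk=1
  Δ1: clk:1→0
  (1Δ to stable)
t=10 Δ0: s1=1 s0=1 s3=1 s2=1 clk=0
  Δ1: clk:0→1
  Δ2: s3:1→0
  Δ3: s2:1→0
  (3Δ to stable)
t=11 Δ0: s1=1 s0=1 s3=0 s2=0 clk=1
  Δ1: clk:1→0
  (1Δ to stable)
t=12 Δ0: s1=1 s0=1 s3=0 s2=0 clk=0
  Δ1: clk:0→1
  Δ2: s0:1→0, s3:0→1
  (2Δ to stable)
t=13 Δ0: s1=1 s0=0 s3=1 s2=0 clk=1
  Δ1: clk:1→0
  (1Δ to stable)
t=14 Δ0: s1=1 s0=0 s3=1 s2=0 clk=0
  Δ1: clk:0→1
  Δ2: s0:0→1
  Δ3: s2:0→1
  (3Δ to stable)
t=15 Δ0: s1=1 s0=1 s3=1 s2=1 clk=1
  Δ1: clk:1→0
  (1Δ to stable)
t=16 Δ0: s1=1 s0=1 s3=1 s2=1 clk=0
  Δ1: clk:0→1
  Δ2: s3:1→0
  Δ3: s2:1→0
  (3Δ to stable)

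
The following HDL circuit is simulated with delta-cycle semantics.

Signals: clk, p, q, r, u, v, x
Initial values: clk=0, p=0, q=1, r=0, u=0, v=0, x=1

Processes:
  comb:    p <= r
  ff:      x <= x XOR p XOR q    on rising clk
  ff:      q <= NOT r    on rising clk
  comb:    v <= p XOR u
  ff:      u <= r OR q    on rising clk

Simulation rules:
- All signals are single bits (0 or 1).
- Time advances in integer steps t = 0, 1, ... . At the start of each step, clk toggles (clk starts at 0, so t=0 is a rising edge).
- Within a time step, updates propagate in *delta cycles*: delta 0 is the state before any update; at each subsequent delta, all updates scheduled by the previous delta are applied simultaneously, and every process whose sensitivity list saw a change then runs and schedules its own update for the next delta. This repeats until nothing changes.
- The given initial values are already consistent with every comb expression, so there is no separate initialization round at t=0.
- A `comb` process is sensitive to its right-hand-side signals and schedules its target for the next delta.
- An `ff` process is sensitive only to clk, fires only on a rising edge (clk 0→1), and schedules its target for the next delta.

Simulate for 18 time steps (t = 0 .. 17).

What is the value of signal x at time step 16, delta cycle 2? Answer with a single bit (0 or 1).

t0.Δ0 x=1 q=1 clk=0 v=0 p=0 r=0 u=0
t0.Δ1 x=1 q=1 clk=1 v=0 p=0 r=0 u=0
t0.Δ2 x=0 q=1 clk=1 v=0 p=0 r=0 u=1
t0.Δ3 x=0 q=1 clk=1 v=1 p=0 r=0 u=1
t1.Δ0 x=0 q=1 clk=1 v=1 p=0 r=0 u=1
t1.Δ1 x=0 q=1 clk=0 v=1 p=0 r=0 u=1
t2.Δ0 x=0 q=1 clk=0 v=1 p=0 r=0 u=1
t2.Δ1 x=0 q=1 clk=1 v=1 p=0 r=0 u=1
t2.Δ2 x=1 q=1 clk=1 v=1 p=0 r=0 u=1
t3.Δ0 x=1 q=1 clk=1 v=1 p=0 r=0 u=1
t3.Δ1 x=1 q=1 clk=0 v=1 p=0 r=0 u=1
t4.Δ0 x=1 q=1 clk=0 v=1 p=0 r=0 u=1
t4.Δ1 x=1 q=1 clk=1 v=1 p=0 r=0 u=1
t4.Δ2 x=0 q=1 clk=1 v=1 p=0 r=0 u=1
t5.Δ0 x=0 q=1 clk=1 v=1 p=0 r=0 u=1
t5.Δ1 x=0 q=1 clk=0 v=1 p=0 r=0 u=1
t6.Δ0 x=0 q=1 clk=0 v=1 p=0 r=0 u=1
t6.Δ1 x=0 q=1 clk=1 v=1 p=0 r=0 u=1
t6.Δ2 x=1 q=1 clk=1 v=1 p=0 r=0 u=1
t7.Δ0 x=1 q=1 clk=1 v=1 p=0 r=0 u=1
t7.Δ1 x=1 q=1 clk=0 v=1 p=0 r=0 u=1
t8.Δ0 x=1 q=1 clk=0 v=1 p=0 r=0 u=1
t8.Δ1 x=1 q=1 clk=1 v=1 p=0 r=0 u=1
t8.Δ2 x=0 q=1 clk=1 v=1 p=0 r=0 u=1
t9.Δ0 x=0 q=1 clk=1 v=1 p=0 r=0 u=1
t9.Δ1 x=0 q=1 clk=0 v=1 p=0 r=0 u=1
t10.Δ0 x=0 q=1 clk=0 v=1 p=0 r=0 u=1
t10.Δ1 x=0 q=1 clk=1 v=1 p=0 r=0 u=1
t10.Δ2 x=1 q=1 clk=1 v=1 p=0 r=0 u=1
t11.Δ0 x=1 q=1 clk=1 v=1 p=0 r=0 u=1
t11.Δ1 x=1 q=1 clk=0 v=1 p=0 r=0 u=1
t12.Δ0 x=1 q=1 clk=0 v=1 p=0 r=0 u=1
t12.Δ1 x=1 q=1 clk=1 v=1 p=0 r=0 u=1
t12.Δ2 x=0 q=1 clk=1 v=1 p=0 r=0 u=1
t13.Δ0 x=0 q=1 clk=1 v=1 p=0 r=0 u=1
t13.Δ1 x=0 q=1 clk=0 v=1 p=0 r=0 u=1
t14.Δ0 x=0 q=1 clk=0 v=1 p=0 r=0 u=1
t14.Δ1 x=0 q=1 clk=1 v=1 p=0 r=0 u=1
t14.Δ2 x=1 q=1 clk=1 v=1 p=0 r=0 u=1
t15.Δ0 x=1 q=1 clk=1 v=1 p=0 r=0 u=1
t15.Δ1 x=1 q=1 clk=0 v=1 p=0 r=0 u=1
t16.Δ0 x=1 q=1 clk=0 v=1 p=0 r=0 u=1
t16.Δ1 x=1 q=1 clk=1 v=1 p=0 r=0 u=1
t16.Δ2 x=0 q=1 clk=1 v=1 p=0 r=0 u=1
t17.Δ0 x=0 q=1 clk=1 v=1 p=0 r=0 u=1
t17.Δ1 x=0 q=1 clk=0 v=1 p=0 r=0 u=1

0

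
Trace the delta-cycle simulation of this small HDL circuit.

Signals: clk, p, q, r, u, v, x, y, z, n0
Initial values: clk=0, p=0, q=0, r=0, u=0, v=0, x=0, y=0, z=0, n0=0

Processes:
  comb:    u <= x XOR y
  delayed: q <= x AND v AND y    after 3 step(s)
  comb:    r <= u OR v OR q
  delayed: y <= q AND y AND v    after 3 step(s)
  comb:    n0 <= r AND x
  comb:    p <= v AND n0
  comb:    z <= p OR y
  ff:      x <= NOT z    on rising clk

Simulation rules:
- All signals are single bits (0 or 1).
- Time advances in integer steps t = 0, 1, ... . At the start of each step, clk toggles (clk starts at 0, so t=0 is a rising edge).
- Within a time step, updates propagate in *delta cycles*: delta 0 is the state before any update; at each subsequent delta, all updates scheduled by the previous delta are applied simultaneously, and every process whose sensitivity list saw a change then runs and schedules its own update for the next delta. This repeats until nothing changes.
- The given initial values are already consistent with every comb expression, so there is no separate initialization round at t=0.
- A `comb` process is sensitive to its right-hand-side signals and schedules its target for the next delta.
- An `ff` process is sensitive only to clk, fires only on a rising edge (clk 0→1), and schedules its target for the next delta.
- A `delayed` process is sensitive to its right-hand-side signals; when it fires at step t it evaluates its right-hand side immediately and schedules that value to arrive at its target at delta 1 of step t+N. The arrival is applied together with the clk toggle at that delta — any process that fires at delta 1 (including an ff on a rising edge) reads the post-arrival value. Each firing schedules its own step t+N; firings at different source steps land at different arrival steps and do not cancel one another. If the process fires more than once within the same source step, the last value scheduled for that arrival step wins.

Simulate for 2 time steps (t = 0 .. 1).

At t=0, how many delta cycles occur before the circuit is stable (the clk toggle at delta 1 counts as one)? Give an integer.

5

[bits: r,u,x,q,z,v,clk,y,p,n0]
t=0: Δ0=0000000000 Δ1=0000001000 Δ2=0010001000 Δ3=0110001000 Δ4=1110001000 Δ5=1110001001 | 5Δ
t=1: Δ0=1110001001 Δ1=1110000001 | 1Δ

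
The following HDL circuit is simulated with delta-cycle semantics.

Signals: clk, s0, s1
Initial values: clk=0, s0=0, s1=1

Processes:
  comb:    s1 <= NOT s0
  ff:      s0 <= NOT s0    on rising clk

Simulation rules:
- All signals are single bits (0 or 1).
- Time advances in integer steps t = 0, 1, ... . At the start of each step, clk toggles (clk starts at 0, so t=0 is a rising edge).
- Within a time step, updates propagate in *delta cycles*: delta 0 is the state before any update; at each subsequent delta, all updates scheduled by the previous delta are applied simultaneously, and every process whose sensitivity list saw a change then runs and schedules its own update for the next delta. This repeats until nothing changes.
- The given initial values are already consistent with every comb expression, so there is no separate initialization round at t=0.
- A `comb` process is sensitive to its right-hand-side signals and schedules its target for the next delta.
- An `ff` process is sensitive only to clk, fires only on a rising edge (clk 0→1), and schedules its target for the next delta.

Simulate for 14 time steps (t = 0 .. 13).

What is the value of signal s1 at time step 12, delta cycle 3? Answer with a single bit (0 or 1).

t0.Δ0 s1=1 s0=0 clk=0
t0.Δ1 s1=1 s0=0 clk=1
t0.Δ2 s1=1 s0=1 clk=1
t0.Δ3 s1=0 s0=1 clk=1
t1.Δ0 s1=0 s0=1 clk=1
t1.Δ1 s1=0 s0=1 clk=0
t2.Δ0 s1=0 s0=1 clk=0
t2.Δ1 s1=0 s0=1 clk=1
t2.Δ2 s1=0 s0=0 clk=1
t2.Δ3 s1=1 s0=0 clk=1
t3.Δ0 s1=1 s0=0 clk=1
t3.Δ1 s1=1 s0=0 clk=0
t4.Δ0 s1=1 s0=0 clk=0
t4.Δ1 s1=1 s0=0 clk=1
t4.Δ2 s1=1 s0=1 clk=1
t4.Δ3 s1=0 s0=1 clk=1
t5.Δ0 s1=0 s0=1 clk=1
t5.Δ1 s1=0 s0=1 clk=0
t6.Δ0 s1=0 s0=1 clk=0
t6.Δ1 s1=0 s0=1 clk=1
t6.Δ2 s1=0 s0=0 clk=1
t6.Δ3 s1=1 s0=0 clk=1
t7.Δ0 s1=1 s0=0 clk=1
t7.Δ1 s1=1 s0=0 clk=0
t8.Δ0 s1=1 s0=0 clk=0
t8.Δ1 s1=1 s0=0 clk=1
t8.Δ2 s1=1 s0=1 clk=1
t8.Δ3 s1=0 s0=1 clk=1
t9.Δ0 s1=0 s0=1 clk=1
t9.Δ1 s1=0 s0=1 clk=0
t10.Δ0 s1=0 s0=1 clk=0
t10.Δ1 s1=0 s0=1 clk=1
t10.Δ2 s1=0 s0=0 clk=1
t10.Δ3 s1=1 s0=0 clk=1
t11.Δ0 s1=1 s0=0 clk=1
t11.Δ1 s1=1 s0=0 clk=0
t12.Δ0 s1=1 s0=0 clk=0
t12.Δ1 s1=1 s0=0 clk=1
t12.Δ2 s1=1 s0=1 clk=1
t12.Δ3 s1=0 s0=1 clk=1
t13.Δ0 s1=0 s0=1 clk=1
t13.Δ1 s1=0 s0=1 clk=0

0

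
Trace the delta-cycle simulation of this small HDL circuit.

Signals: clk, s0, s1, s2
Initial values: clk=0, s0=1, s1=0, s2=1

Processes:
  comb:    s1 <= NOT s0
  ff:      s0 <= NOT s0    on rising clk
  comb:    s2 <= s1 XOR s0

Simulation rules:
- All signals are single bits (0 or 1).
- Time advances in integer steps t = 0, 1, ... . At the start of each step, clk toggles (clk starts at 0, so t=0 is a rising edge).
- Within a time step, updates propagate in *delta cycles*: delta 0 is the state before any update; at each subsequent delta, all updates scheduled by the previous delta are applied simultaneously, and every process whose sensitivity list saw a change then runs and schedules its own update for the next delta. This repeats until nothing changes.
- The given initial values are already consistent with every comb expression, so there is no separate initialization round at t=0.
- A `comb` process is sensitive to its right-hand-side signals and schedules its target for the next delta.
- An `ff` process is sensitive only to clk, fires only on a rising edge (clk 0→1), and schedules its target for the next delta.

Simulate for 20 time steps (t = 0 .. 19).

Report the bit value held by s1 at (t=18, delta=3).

0

t=0 Δ0: s2=1 clk=0 s1=0 s0=1
  Δ1: clk:0→1
  Δ2: s0:1→0
  Δ3: s2:1→0, s1:0→1
  Δ4: s2:0→1
  (4Δ to stable)
t=1 Δ0: s2=1 clk=1 s1=1 s0=0
  Δ1: clk:1→0
  (1Δ to stable)
t=2 Δ0: s2=1 clk=0 s1=1 s0=0
  Δ1: clk:0→1
  Δ2: s0:0→1
  Δ3: s2:1→0, s1:1→0
  Δ4: s2:0→1
  (4Δ to stable)
t=3 Δ0: s2=1 clk=1 s1=0 s0=1
  Δ1: clk:1→0
  (1Δ to stable)
t=4 Δ0: s2=1 clk=0 s1=0 s0=1
  Δ1: clk:0→1
  Δ2: s0:1→0
  Δ3: s2:1→0, s1:0→1
  Δ4: s2:0→1
  (4Δ to stable)
t=5 Δ0: s2=1 clk=1 s1=1 s0=0
  Δ1: clk:1→0
  (1Δ to stable)
t=6 Δ0: s2=1 clk=0 s1=1 s0=0
  Δ1: clk:0→1
  Δ2: s0:0→1
  Δ3: s2:1→0, s1:1→0
  Δ4: s2:0→1
  (4Δ to stable)
t=7 Δ0: s2=1 clk=1 s1=0 s0=1
  Δ1: clk:1→0
  (1Δ to stable)
t=8 Δ0: s2=1 clk=0 s1=0 s0=1
  Δ1: clk:0→1
  Δ2: s0:1→0
  Δ3: s2:1→0, s1:0→1
  Δ4: s2:0→1
  (4Δ to stable)
t=9 Δ0: s2=1 clk=1 s1=1 s0=0
  Δ1: clk:1→0
  (1Δ to stable)
t=10 Δ0: s2=1 clk=0 s1=1 s0=0
  Δ1: clk:0→1
  Δ2: s0:0→1
  Δ3: s2:1→0, s1:1→0
  Δ4: s2:0→1
  (4Δ to stable)
t=11 Δ0: s2=1 clk=1 s1=0 s0=1
  Δ1: clk:1→0
  (1Δ to stable)
t=12 Δ0: s2=1 clk=0 s1=0 s0=1
  Δ1: clk:0→1
  Δ2: s0:1→0
  Δ3: s2:1→0, s1:0→1
  Δ4: s2:0→1
  (4Δ to stable)
t=13 Δ0: s2=1 clk=1 s1=1 s0=0
  Δ1: clk:1→0
  (1Δ to stable)
t=14 Δ0: s2=1 clk=0 s1=1 s0=0
  Δ1: clk:0→1
  Δ2: s0:0→1
  Δ3: s2:1→0, s1:1→0
  Δ4: s2:0→1
  (4Δ to stable)
t=15 Δ0: s2=1 clk=1 s1=0 s0=1
  Δ1: clk:1→0
  (1Δ to stable)
t=16 Δ0: s2=1 clk=0 s1=0 s0=1
  Δ1: clk:0→1
  Δ2: s0:1→0
  Δ3: s2:1→0, s1:0→1
  Δ4: s2:0→1
  (4Δ to stable)
t=17 Δ0: s2=1 clk=1 s1=1 s0=0
  Δ1: clk:1→0
  (1Δ to stable)
t=18 Δ0: s2=1 clk=0 s1=1 s0=0
  Δ1: clk:0→1
  Δ2: s0:0→1
  Δ3: s2:1→0, s1:1→0
  Δ4: s2:0→1
  (4Δ to stable)
t=19 Δ0: s2=1 clk=1 s1=0 s0=1
  Δ1: clk:1→0
  (1Δ to stable)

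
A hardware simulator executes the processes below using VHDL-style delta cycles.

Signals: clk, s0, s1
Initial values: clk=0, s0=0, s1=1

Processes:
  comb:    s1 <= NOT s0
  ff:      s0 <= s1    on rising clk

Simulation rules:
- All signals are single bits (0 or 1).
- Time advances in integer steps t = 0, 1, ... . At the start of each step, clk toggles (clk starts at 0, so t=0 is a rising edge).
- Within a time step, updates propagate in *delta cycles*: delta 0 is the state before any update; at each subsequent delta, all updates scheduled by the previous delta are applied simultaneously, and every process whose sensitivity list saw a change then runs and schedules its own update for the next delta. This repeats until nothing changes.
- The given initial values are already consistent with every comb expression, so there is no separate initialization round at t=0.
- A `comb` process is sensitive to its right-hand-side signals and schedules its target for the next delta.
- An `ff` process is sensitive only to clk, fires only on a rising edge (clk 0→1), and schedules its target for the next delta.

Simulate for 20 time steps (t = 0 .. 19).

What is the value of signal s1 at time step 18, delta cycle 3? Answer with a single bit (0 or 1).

[bits: clk,s0,s1]
t=0: Δ0=001 Δ1=101 Δ2=111 Δ3=110 | 3Δ
t=1: Δ0=110 Δ1=010 | 1Δ
t=2: Δ0=010 Δ1=110 Δ2=100 Δ3=101 | 3Δ
t=3: Δ0=101 Δ1=001 | 1Δ
t=4: Δ0=001 Δ1=101 Δ2=111 Δ3=110 | 3Δ
t=5: Δ0=110 Δ1=010 | 1Δ
t=6: Δ0=010 Δ1=110 Δ2=100 Δ3=101 | 3Δ
t=7: Δ0=101 Δ1=001 | 1Δ
t=8: Δ0=001 Δ1=101 Δ2=111 Δ3=110 | 3Δ
t=9: Δ0=110 Δ1=010 | 1Δ
t=10: Δ0=010 Δ1=110 Δ2=100 Δ3=101 | 3Δ
t=11: Δ0=101 Δ1=001 | 1Δ
t=12: Δ0=001 Δ1=101 Δ2=111 Δ3=110 | 3Δ
t=13: Δ0=110 Δ1=010 | 1Δ
t=14: Δ0=010 Δ1=110 Δ2=100 Δ3=101 | 3Δ
t=15: Δ0=101 Δ1=001 | 1Δ
t=16: Δ0=001 Δ1=101 Δ2=111 Δ3=110 | 3Δ
t=17: Δ0=110 Δ1=010 | 1Δ
t=18: Δ0=010 Δ1=110 Δ2=100 Δ3=101 | 3Δ
t=19: Δ0=101 Δ1=001 | 1Δ

1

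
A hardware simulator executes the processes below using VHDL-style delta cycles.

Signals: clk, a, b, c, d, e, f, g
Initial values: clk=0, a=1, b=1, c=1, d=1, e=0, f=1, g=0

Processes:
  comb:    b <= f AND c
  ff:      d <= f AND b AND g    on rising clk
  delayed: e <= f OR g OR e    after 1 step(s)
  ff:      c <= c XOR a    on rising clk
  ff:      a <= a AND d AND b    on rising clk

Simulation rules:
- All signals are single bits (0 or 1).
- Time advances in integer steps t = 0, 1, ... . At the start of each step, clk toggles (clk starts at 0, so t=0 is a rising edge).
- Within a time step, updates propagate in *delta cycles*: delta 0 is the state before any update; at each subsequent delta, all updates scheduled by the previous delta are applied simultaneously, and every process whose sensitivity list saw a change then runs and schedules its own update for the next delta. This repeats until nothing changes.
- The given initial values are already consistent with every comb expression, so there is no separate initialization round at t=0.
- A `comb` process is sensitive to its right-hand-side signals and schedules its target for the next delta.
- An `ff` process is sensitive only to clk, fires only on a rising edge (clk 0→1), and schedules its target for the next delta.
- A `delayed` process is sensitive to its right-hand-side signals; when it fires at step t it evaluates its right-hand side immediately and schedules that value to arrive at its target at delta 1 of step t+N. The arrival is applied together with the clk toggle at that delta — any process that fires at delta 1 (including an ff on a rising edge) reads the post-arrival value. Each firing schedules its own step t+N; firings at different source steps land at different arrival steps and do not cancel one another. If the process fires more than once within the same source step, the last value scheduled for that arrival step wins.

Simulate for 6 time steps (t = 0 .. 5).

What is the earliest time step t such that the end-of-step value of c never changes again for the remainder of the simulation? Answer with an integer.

2

[bits: c,a,e,d,clk,b,g,f]
t=0: Δ0=11010101 Δ1=11011101 Δ2=01001101 Δ3=01001001 | 3Δ
t=1: Δ0=01001001 Δ1=01000001 | 1Δ
t=2: Δ0=01000001 Δ1=01001001 Δ2=10001001 Δ3=10001101 | 3Δ
t=3: Δ0=10001101 Δ1=10000101 | 1Δ
t=4: Δ0=10000101 Δ1=10001101 | 1Δ
t=5: Δ0=10001101 Δ1=10000101 | 1Δ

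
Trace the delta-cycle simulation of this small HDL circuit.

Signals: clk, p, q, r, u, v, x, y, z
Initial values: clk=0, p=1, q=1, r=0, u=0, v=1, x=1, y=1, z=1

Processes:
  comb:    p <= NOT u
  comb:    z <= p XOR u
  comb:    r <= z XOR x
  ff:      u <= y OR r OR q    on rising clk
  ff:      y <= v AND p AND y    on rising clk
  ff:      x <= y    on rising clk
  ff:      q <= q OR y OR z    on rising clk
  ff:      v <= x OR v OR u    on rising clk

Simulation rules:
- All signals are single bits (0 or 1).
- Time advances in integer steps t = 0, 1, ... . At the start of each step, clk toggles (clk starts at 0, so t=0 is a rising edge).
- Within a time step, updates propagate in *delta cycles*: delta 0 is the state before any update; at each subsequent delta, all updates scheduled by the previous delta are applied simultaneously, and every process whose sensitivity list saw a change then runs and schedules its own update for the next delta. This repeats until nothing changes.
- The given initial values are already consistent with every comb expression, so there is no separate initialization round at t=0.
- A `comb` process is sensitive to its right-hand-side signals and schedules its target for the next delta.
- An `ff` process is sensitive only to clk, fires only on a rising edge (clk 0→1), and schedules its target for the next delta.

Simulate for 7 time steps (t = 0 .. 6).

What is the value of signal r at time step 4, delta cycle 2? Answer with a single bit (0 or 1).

0

t=0 Δ0: clk=0 r=0 z=1 q=1 v=1 p=1 x=1 u=0 y=1
  Δ1: clk:0→1
  Δ2: u:0→1
  Δ3: z:1→0, p:1→0
  Δ4: r:0→1, z:0→1
  Δ5: r:1→0
  (5Δ to stable)
t=1 Δ0: clk=1 r=0 z=1 q=1 v=1 p=0 x=1 u=1 y=1
  Δ1: clk:1→0
  (1Δ to stable)
t=2 Δ0: clk=0 r=0 z=1 q=1 v=1 p=0 x=1 u=1 y=1
  Δ1: clk:0→1
  Δ2: y:1→0
  (2Δ to stable)
t=3 Δ0: clk=1 r=0 z=1 q=1 v=1 p=0 x=1 u=1 y=0
  Δ1: clk:1→0
  (1Δ to stable)
t=4 Δ0: clk=0 r=0 z=1 q=1 v=1 p=0 x=1 u=1 y=0
  Δ1: clk:0→1
  Δ2: x:1→0
  Δ3: r:0→1
  (3Δ to stable)
t=5 Δ0: clk=1 r=1 z=1 q=1 v=1 p=0 x=0 u=1 y=0
  Δ1: clk:1→0
  (1Δ to stable)
t=6 Δ0: clk=0 r=1 z=1 q=1 v=1 p=0 x=0 u=1 y=0
  Δ1: clk:0→1
  (1Δ to stable)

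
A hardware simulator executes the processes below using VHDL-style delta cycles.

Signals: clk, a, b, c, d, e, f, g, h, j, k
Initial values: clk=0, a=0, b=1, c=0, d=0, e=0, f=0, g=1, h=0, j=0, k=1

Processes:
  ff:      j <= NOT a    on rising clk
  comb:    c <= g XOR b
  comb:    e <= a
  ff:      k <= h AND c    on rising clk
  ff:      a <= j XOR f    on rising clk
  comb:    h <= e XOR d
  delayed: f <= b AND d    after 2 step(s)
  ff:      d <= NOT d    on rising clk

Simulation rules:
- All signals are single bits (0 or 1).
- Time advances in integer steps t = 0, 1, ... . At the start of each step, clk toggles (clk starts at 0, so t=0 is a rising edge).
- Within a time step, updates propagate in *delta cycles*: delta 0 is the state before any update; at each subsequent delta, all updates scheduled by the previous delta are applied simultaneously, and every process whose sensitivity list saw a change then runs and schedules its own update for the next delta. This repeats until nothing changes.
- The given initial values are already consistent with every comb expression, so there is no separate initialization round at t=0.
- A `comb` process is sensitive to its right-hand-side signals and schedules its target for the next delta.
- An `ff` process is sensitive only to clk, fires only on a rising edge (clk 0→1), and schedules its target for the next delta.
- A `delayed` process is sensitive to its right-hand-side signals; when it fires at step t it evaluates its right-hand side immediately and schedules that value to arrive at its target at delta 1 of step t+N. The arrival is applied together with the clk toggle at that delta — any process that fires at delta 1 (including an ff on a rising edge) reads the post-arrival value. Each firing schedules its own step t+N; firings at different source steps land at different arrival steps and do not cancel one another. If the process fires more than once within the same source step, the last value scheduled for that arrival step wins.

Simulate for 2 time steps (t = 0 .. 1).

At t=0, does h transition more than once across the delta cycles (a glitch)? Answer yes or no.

no

t=0 Δ0: b=1 d=0 j=0 k=1 a=0 g=1 clk=0 c=0 h=0 f=0 e=0
  Δ1: clk:0→1
  Δ2: d:0→1, j:0→1, k:1→0
  Δ3: h:0→1
  (3Δ to stable)
t=1 Δ0: b=1 d=1 j=1 k=0 a=0 g=1 clk=1 c=0 h=1 f=0 e=0
  Δ1: clk:1→0
  (1Δ to stable)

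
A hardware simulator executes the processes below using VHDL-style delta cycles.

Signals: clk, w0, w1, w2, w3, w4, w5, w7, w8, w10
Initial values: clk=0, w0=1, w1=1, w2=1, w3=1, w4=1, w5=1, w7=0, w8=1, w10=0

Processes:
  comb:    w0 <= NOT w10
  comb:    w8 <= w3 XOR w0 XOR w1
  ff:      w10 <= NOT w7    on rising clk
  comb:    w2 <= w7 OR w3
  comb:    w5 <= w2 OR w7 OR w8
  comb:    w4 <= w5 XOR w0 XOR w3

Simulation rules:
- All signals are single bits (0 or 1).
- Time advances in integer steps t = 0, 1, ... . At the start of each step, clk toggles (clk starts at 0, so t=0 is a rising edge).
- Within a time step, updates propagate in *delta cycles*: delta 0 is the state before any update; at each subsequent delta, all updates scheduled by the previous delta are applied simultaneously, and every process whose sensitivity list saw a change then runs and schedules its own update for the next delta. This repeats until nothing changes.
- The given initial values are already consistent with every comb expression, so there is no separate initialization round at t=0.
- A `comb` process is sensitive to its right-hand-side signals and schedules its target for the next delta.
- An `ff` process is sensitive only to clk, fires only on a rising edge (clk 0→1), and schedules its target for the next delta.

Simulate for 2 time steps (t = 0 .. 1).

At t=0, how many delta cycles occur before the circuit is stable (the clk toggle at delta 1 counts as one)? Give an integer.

t=0 Δ0: w7=0 w3=1 w4=1 w1=1 w10=0 w0=1 w5=1 w2=1 clk=0 w8=1
  Δ1: clk:0→1
  Δ2: w10:0→1
  Δ3: w0:1→0
  Δ4: w4:1→0, w8:1→0
  (4Δ to stable)
t=1 Δ0: w7=0 w3=1 w4=0 w1=1 w10=1 w0=0 w5=1 w2=1 clk=1 w8=0
  Δ1: clk:1→0
  (1Δ to stable)

4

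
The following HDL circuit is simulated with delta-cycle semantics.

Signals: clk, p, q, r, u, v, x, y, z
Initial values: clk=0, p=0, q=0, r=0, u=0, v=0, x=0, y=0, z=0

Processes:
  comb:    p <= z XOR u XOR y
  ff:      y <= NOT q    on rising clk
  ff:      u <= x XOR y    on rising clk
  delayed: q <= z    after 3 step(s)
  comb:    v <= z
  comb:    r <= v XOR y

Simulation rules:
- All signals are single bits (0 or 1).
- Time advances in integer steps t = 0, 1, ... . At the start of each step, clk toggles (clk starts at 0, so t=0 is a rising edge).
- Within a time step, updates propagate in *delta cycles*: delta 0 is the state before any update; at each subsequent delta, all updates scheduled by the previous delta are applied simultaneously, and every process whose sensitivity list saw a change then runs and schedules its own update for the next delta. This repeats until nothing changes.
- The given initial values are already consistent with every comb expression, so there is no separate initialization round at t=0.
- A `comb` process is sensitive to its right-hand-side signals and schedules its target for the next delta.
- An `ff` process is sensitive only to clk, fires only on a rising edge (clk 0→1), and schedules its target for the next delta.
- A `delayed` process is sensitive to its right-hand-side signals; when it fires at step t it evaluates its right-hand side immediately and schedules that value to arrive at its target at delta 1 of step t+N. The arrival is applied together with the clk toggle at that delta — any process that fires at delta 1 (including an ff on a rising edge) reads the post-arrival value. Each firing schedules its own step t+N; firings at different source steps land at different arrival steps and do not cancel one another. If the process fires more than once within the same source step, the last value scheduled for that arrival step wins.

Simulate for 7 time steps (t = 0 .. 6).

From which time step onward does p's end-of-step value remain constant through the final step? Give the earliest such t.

t=0 Δ0: y=0 clk=0 z=0 q=0 u=0 v=0 r=0 p=0 x=0
  Δ1: clk:0→1
  Δ2: y:0→1
  Δ3: r:0→1, p:0→1
  (3Δ to stable)
t=1 Δ0: y=1 clk=1 z=0 q=0 u=0 v=0 r=1 p=1 x=0
  Δ1: clk:1→0
  (1Δ to stable)
t=2 Δ0: y=1 clk=0 z=0 q=0 u=0 v=0 r=1 p=1 x=0
  Δ1: clk:0→1
  Δ2: u:0→1
  Δ3: p:1→0
  (3Δ to stable)
t=3 Δ0: y=1 clk=1 z=0 q=0 u=1 v=0 r=1 p=0 x=0
  Δ1: clk:1→0
  (1Δ to stable)
t=4 Δ0: y=1 clk=0 z=0 q=0 u=1 v=0 r=1 p=0 x=0
  Δ1: clk:0→1
  (1Δ to stable)
t=5 Δ0: y=1 clk=1 z=0 q=0 u=1 v=0 r=1 p=0 x=0
  Δ1: clk:1→0
  (1Δ to stable)
t=6 Δ0: y=1 clk=0 z=0 q=0 u=1 v=0 r=1 p=0 x=0
  Δ1: clk:0→1
  (1Δ to stable)

2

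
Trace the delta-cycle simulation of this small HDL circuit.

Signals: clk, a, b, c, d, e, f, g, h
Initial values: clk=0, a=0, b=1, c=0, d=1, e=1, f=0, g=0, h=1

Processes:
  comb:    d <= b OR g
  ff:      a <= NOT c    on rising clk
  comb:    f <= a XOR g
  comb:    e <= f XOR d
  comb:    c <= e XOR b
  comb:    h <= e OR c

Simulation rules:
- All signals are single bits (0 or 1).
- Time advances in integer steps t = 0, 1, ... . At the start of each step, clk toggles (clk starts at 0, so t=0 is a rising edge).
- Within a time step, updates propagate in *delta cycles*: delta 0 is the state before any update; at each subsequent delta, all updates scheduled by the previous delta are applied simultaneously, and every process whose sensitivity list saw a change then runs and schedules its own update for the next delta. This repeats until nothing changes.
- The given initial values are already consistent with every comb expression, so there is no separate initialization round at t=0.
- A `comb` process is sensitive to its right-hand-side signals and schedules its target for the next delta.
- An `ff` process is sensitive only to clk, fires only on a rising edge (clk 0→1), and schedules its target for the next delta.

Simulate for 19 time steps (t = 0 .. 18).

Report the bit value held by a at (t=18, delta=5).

0

t0.Δ0 a=0 b=1 d=1 c=0 f=0 h=1 e=1 clk=0 g=0
t0.Δ1 a=0 b=1 d=1 c=0 f=0 h=1 e=1 clk=1 g=0
t0.Δ2 a=1 b=1 d=1 c=0 f=0 h=1 e=1 clk=1 g=0
t0.Δ3 a=1 b=1 d=1 c=0 f=1 h=1 e=1 clk=1 g=0
t0.Δ4 a=1 b=1 d=1 c=0 f=1 h=1 e=0 clk=1 g=0
t0.Δ5 a=1 b=1 d=1 c=1 f=1 h=0 e=0 clk=1 g=0
t0.Δ6 a=1 b=1 d=1 c=1 f=1 h=1 e=0 clk=1 g=0
t1.Δ0 a=1 b=1 d=1 c=1 f=1 h=1 e=0 clk=1 g=0
t1.Δ1 a=1 b=1 d=1 c=1 f=1 h=1 e=0 clk=0 g=0
t2.Δ0 a=1 b=1 d=1 c=1 f=1 h=1 e=0 clk=0 g=0
t2.Δ1 a=1 b=1 d=1 c=1 f=1 h=1 e=0 clk=1 g=0
t2.Δ2 a=0 b=1 d=1 c=1 f=1 h=1 e=0 clk=1 g=0
t2.Δ3 a=0 b=1 d=1 c=1 f=0 h=1 e=0 clk=1 g=0
t2.Δ4 a=0 b=1 d=1 c=1 f=0 h=1 e=1 clk=1 g=0
t2.Δ5 a=0 b=1 d=1 c=0 f=0 h=1 e=1 clk=1 g=0
t3.Δ0 a=0 b=1 d=1 c=0 f=0 h=1 e=1 clk=1 g=0
t3.Δ1 a=0 b=1 d=1 c=0 f=0 h=1 e=1 clk=0 g=0
t4.Δ0 a=0 b=1 d=1 c=0 f=0 h=1 e=1 clk=0 g=0
t4.Δ1 a=0 b=1 d=1 c=0 f=0 h=1 e=1 clk=1 g=0
t4.Δ2 a=1 b=1 d=1 c=0 f=0 h=1 e=1 clk=1 g=0
t4.Δ3 a=1 b=1 d=1 c=0 f=1 h=1 e=1 clk=1 g=0
t4.Δ4 a=1 b=1 d=1 c=0 f=1 h=1 e=0 clk=1 g=0
t4.Δ5 a=1 b=1 d=1 c=1 f=1 h=0 e=0 clk=1 g=0
t4.Δ6 a=1 b=1 d=1 c=1 f=1 h=1 e=0 clk=1 g=0
t5.Δ0 a=1 b=1 d=1 c=1 f=1 h=1 e=0 clk=1 g=0
t5.Δ1 a=1 b=1 d=1 c=1 f=1 h=1 e=0 clk=0 g=0
t6.Δ0 a=1 b=1 d=1 c=1 f=1 h=1 e=0 clk=0 g=0
t6.Δ1 a=1 b=1 d=1 c=1 f=1 h=1 e=0 clk=1 g=0
t6.Δ2 a=0 b=1 d=1 c=1 f=1 h=1 e=0 clk=1 g=0
t6.Δ3 a=0 b=1 d=1 c=1 f=0 h=1 e=0 clk=1 g=0
t6.Δ4 a=0 b=1 d=1 c=1 f=0 h=1 e=1 clk=1 g=0
t6.Δ5 a=0 b=1 d=1 c=0 f=0 h=1 e=1 clk=1 g=0
t7.Δ0 a=0 b=1 d=1 c=0 f=0 h=1 e=1 clk=1 g=0
t7.Δ1 a=0 b=1 d=1 c=0 f=0 h=1 e=1 clk=0 g=0
t8.Δ0 a=0 b=1 d=1 c=0 f=0 h=1 e=1 clk=0 g=0
t8.Δ1 a=0 b=1 d=1 c=0 f=0 h=1 e=1 clk=1 g=0
t8.Δ2 a=1 b=1 d=1 c=0 f=0 h=1 e=1 clk=1 g=0
t8.Δ3 a=1 b=1 d=1 c=0 f=1 h=1 e=1 clk=1 g=0
t8.Δ4 a=1 b=1 d=1 c=0 f=1 h=1 e=0 clk=1 g=0
t8.Δ5 a=1 b=1 d=1 c=1 f=1 h=0 e=0 clk=1 g=0
t8.Δ6 a=1 b=1 d=1 c=1 f=1 h=1 e=0 clk=1 g=0
t9.Δ0 a=1 b=1 d=1 c=1 f=1 h=1 e=0 clk=1 g=0
t9.Δ1 a=1 b=1 d=1 c=1 f=1 h=1 e=0 clk=0 g=0
t10.Δ0 a=1 b=1 d=1 c=1 f=1 h=1 e=0 clk=0 g=0
t10.Δ1 a=1 b=1 d=1 c=1 f=1 h=1 e=0 clk=1 g=0
t10.Δ2 a=0 b=1 d=1 c=1 f=1 h=1 e=0 clk=1 g=0
t10.Δ3 a=0 b=1 d=1 c=1 f=0 h=1 e=0 clk=1 g=0
t10.Δ4 a=0 b=1 d=1 c=1 f=0 h=1 e=1 clk=1 g=0
t10.Δ5 a=0 b=1 d=1 c=0 f=0 h=1 e=1 clk=1 g=0
t11.Δ0 a=0 b=1 d=1 c=0 f=0 h=1 e=1 clk=1 g=0
t11.Δ1 a=0 b=1 d=1 c=0 f=0 h=1 e=1 clk=0 g=0
t12.Δ0 a=0 b=1 d=1 c=0 f=0 h=1 e=1 clk=0 g=0
t12.Δ1 a=0 b=1 d=1 c=0 f=0 h=1 e=1 clk=1 g=0
t12.Δ2 a=1 b=1 d=1 c=0 f=0 h=1 e=1 clk=1 g=0
t12.Δ3 a=1 b=1 d=1 c=0 f=1 h=1 e=1 clk=1 g=0
t12.Δ4 a=1 b=1 d=1 c=0 f=1 h=1 e=0 clk=1 g=0
t12.Δ5 a=1 b=1 d=1 c=1 f=1 h=0 e=0 clk=1 g=0
t12.Δ6 a=1 b=1 d=1 c=1 f=1 h=1 e=0 clk=1 g=0
t13.Δ0 a=1 b=1 d=1 c=1 f=1 h=1 e=0 clk=1 g=0
t13.Δ1 a=1 b=1 d=1 c=1 f=1 h=1 e=0 clk=0 g=0
t14.Δ0 a=1 b=1 d=1 c=1 f=1 h=1 e=0 clk=0 g=0
t14.Δ1 a=1 b=1 d=1 c=1 f=1 h=1 e=0 clk=1 g=0
t14.Δ2 a=0 b=1 d=1 c=1 f=1 h=1 e=0 clk=1 g=0
t14.Δ3 a=0 b=1 d=1 c=1 f=0 h=1 e=0 clk=1 g=0
t14.Δ4 a=0 b=1 d=1 c=1 f=0 h=1 e=1 clk=1 g=0
t14.Δ5 a=0 b=1 d=1 c=0 f=0 h=1 e=1 clk=1 g=0
t15.Δ0 a=0 b=1 d=1 c=0 f=0 h=1 e=1 clk=1 g=0
t15.Δ1 a=0 b=1 d=1 c=0 f=0 h=1 e=1 clk=0 g=0
t16.Δ0 a=0 b=1 d=1 c=0 f=0 h=1 e=1 clk=0 g=0
t16.Δ1 a=0 b=1 d=1 c=0 f=0 h=1 e=1 clk=1 g=0
t16.Δ2 a=1 b=1 d=1 c=0 f=0 h=1 e=1 clk=1 g=0
t16.Δ3 a=1 b=1 d=1 c=0 f=1 h=1 e=1 clk=1 g=0
t16.Δ4 a=1 b=1 d=1 c=0 f=1 h=1 e=0 clk=1 g=0
t16.Δ5 a=1 b=1 d=1 c=1 f=1 h=0 e=0 clk=1 g=0
t16.Δ6 a=1 b=1 d=1 c=1 f=1 h=1 e=0 clk=1 g=0
t17.Δ0 a=1 b=1 d=1 c=1 f=1 h=1 e=0 clk=1 g=0
t17.Δ1 a=1 b=1 d=1 c=1 f=1 h=1 e=0 clk=0 g=0
t18.Δ0 a=1 b=1 d=1 c=1 f=1 h=1 e=0 clk=0 g=0
t18.Δ1 a=1 b=1 d=1 c=1 f=1 h=1 e=0 clk=1 g=0
t18.Δ2 a=0 b=1 d=1 c=1 f=1 h=1 e=0 clk=1 g=0
t18.Δ3 a=0 b=1 d=1 c=1 f=0 h=1 e=0 clk=1 g=0
t18.Δ4 a=0 b=1 d=1 c=1 f=0 h=1 e=1 clk=1 g=0
t18.Δ5 a=0 b=1 d=1 c=0 f=0 h=1 e=1 clk=1 g=0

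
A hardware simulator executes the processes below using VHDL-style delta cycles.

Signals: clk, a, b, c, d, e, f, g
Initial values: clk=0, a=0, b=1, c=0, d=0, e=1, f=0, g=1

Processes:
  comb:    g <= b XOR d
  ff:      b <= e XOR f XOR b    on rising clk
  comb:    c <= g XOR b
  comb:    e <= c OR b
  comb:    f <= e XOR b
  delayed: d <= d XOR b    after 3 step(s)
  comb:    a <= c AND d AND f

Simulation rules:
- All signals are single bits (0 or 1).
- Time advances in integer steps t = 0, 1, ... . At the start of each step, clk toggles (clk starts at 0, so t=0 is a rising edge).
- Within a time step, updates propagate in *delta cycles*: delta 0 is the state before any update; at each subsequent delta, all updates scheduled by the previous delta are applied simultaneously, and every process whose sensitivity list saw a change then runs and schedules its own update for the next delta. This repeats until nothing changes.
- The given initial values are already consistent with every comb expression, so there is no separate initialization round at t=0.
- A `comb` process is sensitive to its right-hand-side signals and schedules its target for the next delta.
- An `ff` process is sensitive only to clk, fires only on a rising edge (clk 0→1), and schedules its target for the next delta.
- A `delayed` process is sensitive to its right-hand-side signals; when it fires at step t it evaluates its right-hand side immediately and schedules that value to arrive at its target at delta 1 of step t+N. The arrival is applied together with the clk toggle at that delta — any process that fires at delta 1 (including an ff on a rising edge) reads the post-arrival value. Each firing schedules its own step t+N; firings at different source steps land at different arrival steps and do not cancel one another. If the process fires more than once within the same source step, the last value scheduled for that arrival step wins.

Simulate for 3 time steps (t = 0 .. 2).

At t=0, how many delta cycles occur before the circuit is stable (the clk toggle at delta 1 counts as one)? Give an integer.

t=0 Δ0: g=1 d=0 c=0 e=1 b=1 a=0 clk=0 f=0
  Δ1: clk:0→1
  Δ2: b:1→0
  Δ3: g:1→0, c:0→1, e:1→0, f:0→1
  Δ4: c:1→0, e:0→1, f:1→0
  Δ5: e:1→0, f:0→1
  Δ6: f:1→0
  (6Δ to stable)
t=1 Δ0: g=0 d=0 c=0 e=0 b=0 a=0 clk=1 f=0
  Δ1: clk:1→0
  (1Δ to stable)
t=2 Δ0: g=0 d=0 c=0 e=0 b=0 a=0 clk=0 f=0
  Δ1: clk:0→1
  (1Δ to stable)

6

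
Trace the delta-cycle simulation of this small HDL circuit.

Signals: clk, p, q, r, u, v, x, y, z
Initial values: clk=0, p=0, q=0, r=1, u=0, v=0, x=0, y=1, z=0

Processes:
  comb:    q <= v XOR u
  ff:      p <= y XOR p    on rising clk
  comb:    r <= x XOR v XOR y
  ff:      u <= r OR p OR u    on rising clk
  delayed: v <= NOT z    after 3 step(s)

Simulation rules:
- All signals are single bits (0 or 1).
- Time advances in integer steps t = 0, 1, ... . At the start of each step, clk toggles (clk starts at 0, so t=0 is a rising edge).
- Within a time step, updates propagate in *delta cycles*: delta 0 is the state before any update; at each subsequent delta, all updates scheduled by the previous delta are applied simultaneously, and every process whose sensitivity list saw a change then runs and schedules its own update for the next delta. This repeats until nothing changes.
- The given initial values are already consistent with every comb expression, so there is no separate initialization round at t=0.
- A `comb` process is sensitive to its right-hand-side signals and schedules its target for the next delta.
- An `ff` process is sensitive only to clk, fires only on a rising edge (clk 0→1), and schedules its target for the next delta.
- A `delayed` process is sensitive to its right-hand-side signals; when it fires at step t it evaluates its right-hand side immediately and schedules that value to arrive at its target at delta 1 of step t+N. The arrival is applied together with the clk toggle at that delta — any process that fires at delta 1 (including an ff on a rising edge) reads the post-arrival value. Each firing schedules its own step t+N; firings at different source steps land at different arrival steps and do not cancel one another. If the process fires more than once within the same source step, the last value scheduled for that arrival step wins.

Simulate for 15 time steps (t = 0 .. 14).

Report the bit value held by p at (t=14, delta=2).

0

[bits: v,p,q,z,u,clk,r,y,x]
t=0: Δ0=000000110 Δ1=000001110 Δ2=010011110 Δ3=011011110 | 3Δ
t=1: Δ0=011011110 Δ1=011010110 | 1Δ
t=2: Δ0=011010110 Δ1=011011110 Δ2=001011110 | 2Δ
t=3: Δ0=001011110 Δ1=001010110 | 1Δ
t=4: Δ0=001010110 Δ1=001011110 Δ2=011011110 | 2Δ
t=5: Δ0=011011110 Δ1=011010110 | 1Δ
t=6: Δ0=011010110 Δ1=011011110 Δ2=001011110 | 2Δ
t=7: Δ0=001011110 Δ1=001010110 | 1Δ
t=8: Δ0=001010110 Δ1=001011110 Δ2=011011110 | 2Δ
t=9: Δ0=011011110 Δ1=011010110 | 1Δ
t=10: Δ0=011010110 Δ1=011011110 Δ2=001011110 | 2Δ
t=11: Δ0=001011110 Δ1=001010110 | 1Δ
t=12: Δ0=001010110 Δ1=001011110 Δ2=011011110 | 2Δ
t=13: Δ0=011011110 Δ1=011010110 | 1Δ
t=14: Δ0=011010110 Δ1=011011110 Δ2=001011110 | 2Δ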